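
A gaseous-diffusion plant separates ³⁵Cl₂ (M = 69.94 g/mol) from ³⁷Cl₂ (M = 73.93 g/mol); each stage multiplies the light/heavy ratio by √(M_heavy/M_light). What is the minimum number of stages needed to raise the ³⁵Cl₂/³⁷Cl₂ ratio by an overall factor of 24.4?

Single-stage factor α = √(73.93/69.94), so ln α = ½ ln(1.05705) = 0.02774.
Need α^N ≥ 24.4 ⇒ N ≥ ln(24.4) / ln α = 3.195 / 0.02774 = 115.16.
Rounding up, N = 116 stages.

116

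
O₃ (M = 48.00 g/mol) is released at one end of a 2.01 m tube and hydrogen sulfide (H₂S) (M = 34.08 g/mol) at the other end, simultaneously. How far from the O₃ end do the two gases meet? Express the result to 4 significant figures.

0.9192 m

Graham's law gives d_O₃/d_H₂S = rate_O₃/rate_H₂S = √(M_H₂S/M_O₃) = √(34.08/48.00) = 0.8426.
With d_O₃ + d_H₂S = 2.01 m, d_H₂S = 2.01/(1 + 0.8426) = 1.091 m.
d_O₃ = 2.01 − 1.091 = 0.9192 m.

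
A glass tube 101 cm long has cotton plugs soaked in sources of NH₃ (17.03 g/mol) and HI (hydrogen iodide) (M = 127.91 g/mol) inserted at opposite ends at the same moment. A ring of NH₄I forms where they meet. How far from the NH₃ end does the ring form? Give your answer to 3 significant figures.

Graham's law gives d_NH₃/d_HI = rate_NH₃/rate_HI = √(M_HI/M_NH₃) = √(127.91/17.03) = 2.741.
With d_NH₃ + d_HI = 101 cm, d_HI = 101/(1 + 2.741) = 27.00 cm.
d_NH₃ = 101 − 27.00 = 74.0 cm.

74.0 cm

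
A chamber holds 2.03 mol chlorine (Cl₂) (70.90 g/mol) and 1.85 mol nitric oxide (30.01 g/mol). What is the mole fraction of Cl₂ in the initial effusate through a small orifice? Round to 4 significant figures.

0.4165

The effusion rate of species i is ∝ p_i/√M_i ∝ n_i/√M_i.
So x_Cl₂ in the escaping gas = (n_Cl₂/√M_Cl₂) / Σ(n_i/√M_i)
= (2.03/√70.90) / (2.03/√70.90 + 1.85/√30.01) = 0.2411/(0.2411 + 0.3377) = 0.4165.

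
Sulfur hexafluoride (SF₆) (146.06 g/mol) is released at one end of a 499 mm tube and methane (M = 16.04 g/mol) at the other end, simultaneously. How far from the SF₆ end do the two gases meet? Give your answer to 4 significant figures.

124.2 mm

Distances travelled in equal time are proportional to diffusion rates, so d_SF₆/d_CH₄ = √(M_CH₄/M_SF₆) = √(16.04/146.06) = 0.3314.
With d_SF₆ + d_CH₄ = 499 mm, d_CH₄ = 499/(1 + 0.3314) = 374.8 mm.
d_SF₆ = 499 − 374.8 = 124.2 mm.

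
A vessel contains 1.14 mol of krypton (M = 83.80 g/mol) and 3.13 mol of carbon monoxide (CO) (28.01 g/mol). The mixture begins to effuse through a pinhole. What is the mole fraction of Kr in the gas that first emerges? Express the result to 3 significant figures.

Rate_i ∝ x_i/√M_i (Graham's law weighted by mole fraction), so the effusate composition follows n_i/√M_i.
x_Kr(eff) = (n_Kr/√M_Kr) / (n_Kr/√M_Kr + n_CO/√M_CO)
= (1.14/√83.80) / (1.14/√83.80 + 3.13/√28.01) = 0.1245/(0.1245 + 0.5914) = 0.174.

0.174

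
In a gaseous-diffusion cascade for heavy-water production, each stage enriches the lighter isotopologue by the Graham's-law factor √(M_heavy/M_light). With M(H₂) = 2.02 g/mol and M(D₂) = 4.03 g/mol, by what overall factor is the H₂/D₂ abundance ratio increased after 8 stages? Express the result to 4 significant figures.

15.84

The single-stage factor is √(M_heavy/M_light), so 8 stages give [√(4.03/2.02)]^8 = (4.03/2.02)^(8/2).
= 1.99505^4 = 15.84.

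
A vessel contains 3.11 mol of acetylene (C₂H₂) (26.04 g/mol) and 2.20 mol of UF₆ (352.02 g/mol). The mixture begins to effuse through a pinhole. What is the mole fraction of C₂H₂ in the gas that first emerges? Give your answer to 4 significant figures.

Effusion rate of each component ∝ n_i/√M_i (partial pressure × 1/√M).
x_C₂H₂(eff) = (n_C₂H₂/√M_C₂H₂) / (n_C₂H₂/√M_C₂H₂ + n_UF₆/√M_UF₆)
= (3.11/√26.04) / (3.11/√26.04 + 2.20/√352.02) = 0.6095/(0.6095 + 0.1173) = 0.8386.

0.8386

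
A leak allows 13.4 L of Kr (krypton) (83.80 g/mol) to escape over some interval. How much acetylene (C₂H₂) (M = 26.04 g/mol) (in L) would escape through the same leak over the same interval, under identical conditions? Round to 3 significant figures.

24.0 L

By Graham's law, rate_C₂H₂/rate_Kr = √(M_Kr/M_C₂H₂) = √(83.80/26.04) = √3.218 = 1.794.
So the volume for C₂H₂ is 13.4 × 1.794 = 24.0 L.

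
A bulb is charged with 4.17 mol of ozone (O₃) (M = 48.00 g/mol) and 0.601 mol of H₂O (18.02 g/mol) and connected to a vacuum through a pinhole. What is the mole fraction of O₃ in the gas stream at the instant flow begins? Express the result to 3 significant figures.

0.810

Effusion rate of each component ∝ n_i/√M_i (partial pressure × 1/√M).
So x_O₃ in the escaping gas = (n_O₃/√M_O₃) / Σ(n_i/√M_i)
= (4.17/√48.00) / (4.17/√48.00 + 0.601/√18.02) = 0.6019/(0.6019 + 0.1416) = 0.810.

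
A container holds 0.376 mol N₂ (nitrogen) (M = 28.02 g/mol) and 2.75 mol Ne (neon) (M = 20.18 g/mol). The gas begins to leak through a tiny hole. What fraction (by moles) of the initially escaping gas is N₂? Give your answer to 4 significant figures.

Each component's effusion rate ∝ (its partial pressure)·(1/√M) ∝ n_i/√M_i.
Mole fraction of N₂ in the effusate = (n_N₂/√M_N₂) / (n_N₂/√M_N₂ + n_Ne/√M_Ne)
= (0.376/√28.02) / (0.376/√28.02 + 2.75/√20.18) = 0.07103/(0.07103 + 0.6122) = 0.1040.

0.1040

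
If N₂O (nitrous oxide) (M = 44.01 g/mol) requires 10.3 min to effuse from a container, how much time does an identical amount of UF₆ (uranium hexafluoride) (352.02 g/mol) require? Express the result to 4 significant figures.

By Graham's law, t_UF₆/t_N₂O = √(M_UF₆/M_N₂O) = √(352.02/44.01) = √7.999 = 2.828.
So the time for UF₆ is 10.3 × 2.828 = 29.13 min.

29.13 min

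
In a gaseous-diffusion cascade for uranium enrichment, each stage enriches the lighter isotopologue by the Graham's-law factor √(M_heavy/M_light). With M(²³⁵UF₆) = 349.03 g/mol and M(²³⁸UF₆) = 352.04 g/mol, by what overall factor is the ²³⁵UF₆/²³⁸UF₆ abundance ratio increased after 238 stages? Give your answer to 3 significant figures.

After 238 stages the ratio has grown by (√(352.04/349.03))^238 = (352.04/349.03)^(238/2).
= 1.00862^119 = 2.78.

2.78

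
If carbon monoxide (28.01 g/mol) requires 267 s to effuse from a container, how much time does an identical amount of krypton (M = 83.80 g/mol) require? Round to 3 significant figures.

Since effusion rate ∝ 1/√M, t_Kr/t_CO = √(M_Kr/M_CO) = √(83.80/28.01) = √2.992 = 1.730.
So the time for Kr is 267 × 1.730 = 462 s.

462 s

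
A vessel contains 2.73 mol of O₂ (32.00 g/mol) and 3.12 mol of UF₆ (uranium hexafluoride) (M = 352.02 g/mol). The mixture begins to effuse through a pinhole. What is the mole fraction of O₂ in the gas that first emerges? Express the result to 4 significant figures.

0.7437

The effusion rate of species i is ∝ p_i/√M_i ∝ n_i/√M_i.
Mole fraction of O₂ in the effusate = (n_O₂/√M_O₂) / (n_O₂/√M_O₂ + n_UF₆/√M_UF₆)
= (2.73/√32.00) / (2.73/√32.00 + 3.12/√352.02) = 0.4826/(0.4826 + 0.1663) = 0.7437.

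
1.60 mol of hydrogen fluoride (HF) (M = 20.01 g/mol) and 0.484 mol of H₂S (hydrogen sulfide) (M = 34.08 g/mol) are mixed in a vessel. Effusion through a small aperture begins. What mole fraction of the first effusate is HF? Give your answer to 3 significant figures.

The effusion rate of species i is ∝ p_i/√M_i ∝ n_i/√M_i.
Mole fraction of HF in the effusate = (n_HF/√M_HF) / (n_HF/√M_HF + n_H₂S/√M_H₂S)
= (1.60/√20.01) / (1.60/√20.01 + 0.484/√34.08) = 0.3577/(0.3577 + 0.08291) = 0.812.

0.812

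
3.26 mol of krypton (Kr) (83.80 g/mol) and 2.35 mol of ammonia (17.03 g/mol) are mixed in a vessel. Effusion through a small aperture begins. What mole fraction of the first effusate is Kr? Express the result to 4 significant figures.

0.3848

Each component's effusion rate ∝ (its partial pressure)·(1/√M) ∝ n_i/√M_i.
x_Kr(eff) = (n_Kr/√M_Kr) / (n_Kr/√M_Kr + n_NH₃/√M_NH₃)
= (3.26/√83.80) / (3.26/√83.80 + 2.35/√17.03) = 0.3561/(0.3561 + 0.5695) = 0.3848.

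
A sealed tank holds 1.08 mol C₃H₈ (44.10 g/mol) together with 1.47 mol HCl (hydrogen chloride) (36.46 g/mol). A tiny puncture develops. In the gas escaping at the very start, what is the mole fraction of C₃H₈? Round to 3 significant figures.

0.400

Each component's effusion rate ∝ (its partial pressure)·(1/√M) ∝ n_i/√M_i.
So x_C₃H₈ in the escaping gas = (n_C₃H₈/√M_C₃H₈) / Σ(n_i/√M_i)
= (1.08/√44.10) / (1.08/√44.10 + 1.47/√36.46) = 0.1626/(0.1626 + 0.2434) = 0.400.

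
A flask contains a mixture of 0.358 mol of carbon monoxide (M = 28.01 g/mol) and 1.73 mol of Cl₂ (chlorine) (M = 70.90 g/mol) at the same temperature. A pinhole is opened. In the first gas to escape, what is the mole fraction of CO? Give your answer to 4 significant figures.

0.2477

Rate_i ∝ x_i/√M_i (Graham's law weighted by mole fraction), so the effusate composition follows n_i/√M_i.
x_CO(eff) = (n_CO/√M_CO) / (n_CO/√M_CO + n_Cl₂/√M_Cl₂)
= (0.358/√28.01) / (0.358/√28.01 + 1.73/√70.90) = 0.06764/(0.06764 + 0.2055) = 0.2477.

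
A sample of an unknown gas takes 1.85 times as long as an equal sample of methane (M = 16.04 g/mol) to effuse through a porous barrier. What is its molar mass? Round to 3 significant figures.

54.9 g/mol

By Graham's law, t_X/t_CH₄ = √(M_X/M_CH₄).
1.85 = √(M_X/16.04)
M_X = 16.04 × 1.85² = 16.04 × 3.423 = 54.9 g/mol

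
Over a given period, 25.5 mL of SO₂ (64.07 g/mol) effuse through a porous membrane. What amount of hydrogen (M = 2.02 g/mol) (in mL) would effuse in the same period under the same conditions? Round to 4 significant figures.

By Graham's law, rate_H₂/rate_SO₂ = √(M_SO₂/M_H₂) = √(64.07/2.02) = √31.72 = 5.632.
So the volume for H₂ is 25.5 × 5.632 = 143.6 mL.

143.6 mL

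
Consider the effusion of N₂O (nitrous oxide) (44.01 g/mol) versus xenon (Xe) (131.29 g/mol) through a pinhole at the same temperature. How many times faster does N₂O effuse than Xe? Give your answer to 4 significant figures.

1.727

By Graham's law, rate_N₂O/rate_Xe = √(M_Xe/M_N₂O) = √(131.29/44.01) = √2.983 = 1.727.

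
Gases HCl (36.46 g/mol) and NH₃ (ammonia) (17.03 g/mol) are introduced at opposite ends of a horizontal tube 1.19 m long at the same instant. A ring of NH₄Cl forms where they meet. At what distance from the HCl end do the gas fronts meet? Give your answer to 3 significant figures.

0.483 m

The fronts meet when d_HCl + d_NH₃ = L with d_HCl/d_NH₃ = √(M_NH₃/M_HCl) (Graham's law). Here √(M_NH₃/M_HCl) = √(17.03/36.46) = 0.6834.
With d_HCl + d_NH₃ = 1.19 m, d_NH₃ = 1.19/(1 + 0.6834) = 0.7069 m.
d_HCl = 1.19 − 0.7069 = 0.483 m.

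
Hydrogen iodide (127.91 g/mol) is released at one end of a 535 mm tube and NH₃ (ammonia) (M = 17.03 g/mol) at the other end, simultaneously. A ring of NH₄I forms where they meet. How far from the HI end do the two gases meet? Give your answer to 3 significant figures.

143 mm

Graham's law gives d_HI/d_NH₃ = rate_HI/rate_NH₃ = √(M_NH₃/M_HI) = √(17.03/127.91) = 0.3649.
With d_HI + d_NH₃ = 535 mm, d_NH₃ = 535/(1 + 0.3649) = 392.0 mm.
d_HI = 535 − 392.0 = 143 mm.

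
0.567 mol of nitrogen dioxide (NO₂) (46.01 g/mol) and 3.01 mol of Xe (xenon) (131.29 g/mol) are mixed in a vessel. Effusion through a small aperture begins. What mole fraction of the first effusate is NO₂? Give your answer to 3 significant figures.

Rate_i ∝ x_i/√M_i (Graham's law weighted by mole fraction), so the effusate composition follows n_i/√M_i.
x_NO₂(eff) = (n_NO₂/√M_NO₂) / (n_NO₂/√M_NO₂ + n_Xe/√M_Xe)
= (0.567/√46.01) / (0.567/√46.01 + 3.01/√131.29) = 0.08359/(0.08359 + 0.2627) = 0.241.

0.241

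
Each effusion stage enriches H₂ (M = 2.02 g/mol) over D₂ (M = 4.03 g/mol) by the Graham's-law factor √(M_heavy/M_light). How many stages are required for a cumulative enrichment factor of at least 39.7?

11

Per stage α = (4.03/2.02)^(1/2) = 1.99505^0.5, giving ln α = 0.3453.
Need α^N ≥ 39.7 ⇒ N ≥ ln(39.7) / ln α = 3.681 / 0.3453 = 10.66.
Minimum whole number of stages: N = 11.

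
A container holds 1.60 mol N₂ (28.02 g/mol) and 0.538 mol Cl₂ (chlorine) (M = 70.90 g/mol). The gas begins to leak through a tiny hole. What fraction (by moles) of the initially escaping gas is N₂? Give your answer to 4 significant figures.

Each component's effusion rate ∝ (its partial pressure)·(1/√M) ∝ n_i/√M_i.
Mole fraction of N₂ in the effusate = (n_N₂/√M_N₂) / (n_N₂/√M_N₂ + n_Cl₂/√M_Cl₂)
= (1.60/√28.02) / (1.60/√28.02 + 0.538/√70.90) = 0.3023/(0.3023 + 0.06389) = 0.8255.

0.8255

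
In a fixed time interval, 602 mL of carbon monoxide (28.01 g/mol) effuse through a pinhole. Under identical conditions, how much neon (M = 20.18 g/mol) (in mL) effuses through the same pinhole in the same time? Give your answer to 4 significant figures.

709.2 mL

Graham's law gives rate_Ne/rate_CO = √(M_CO/M_Ne) = √(28.01/20.18) = √1.388 = 1.178.
So the volume for Ne is 602 × 1.178 = 709.2 mL.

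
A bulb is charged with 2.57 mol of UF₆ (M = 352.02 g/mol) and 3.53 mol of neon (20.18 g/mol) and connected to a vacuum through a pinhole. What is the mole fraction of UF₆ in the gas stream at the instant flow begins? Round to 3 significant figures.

Effusion rate of each component ∝ n_i/√M_i (partial pressure × 1/√M).
So x_UF₆ in the escaping gas = (n_UF₆/√M_UF₆) / Σ(n_i/√M_i)
= (2.57/√352.02) / (2.57/√352.02 + 3.53/√20.18) = 0.1370/(0.1370 + 0.7858) = 0.148.

0.148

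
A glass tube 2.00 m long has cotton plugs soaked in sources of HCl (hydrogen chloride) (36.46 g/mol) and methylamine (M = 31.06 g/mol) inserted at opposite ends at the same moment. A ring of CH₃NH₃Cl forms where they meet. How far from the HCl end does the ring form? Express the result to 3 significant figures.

Distances travelled in equal time are proportional to diffusion rates, so d_HCl/d_CH₃NH₂ = √(M_CH₃NH₂/M_HCl) = √(31.06/36.46) = 0.9230.
With d_HCl + d_CH₃NH₂ = 2.00 m, d_CH₃NH₂ = 2.00/(1 + 0.9230) = 1.040 m.
d_HCl = 2.00 − 1.040 = 0.960 m.

0.960 m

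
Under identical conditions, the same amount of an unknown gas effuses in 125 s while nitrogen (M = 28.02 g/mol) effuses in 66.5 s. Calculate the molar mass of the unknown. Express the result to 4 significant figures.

99.00 g/mol

By Graham's law, t_X/t_N₂ = √(M_X/M_N₂).
125/66.5 = 1.880 = √(M_X/28.02)
M_X = 28.02 × 1.880² = 28.02 × 3.533 = 99.00 g/mol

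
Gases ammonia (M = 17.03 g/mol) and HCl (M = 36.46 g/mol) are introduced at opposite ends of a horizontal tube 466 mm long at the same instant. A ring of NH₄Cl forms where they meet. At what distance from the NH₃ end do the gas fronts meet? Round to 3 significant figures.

In equal time, each gas travels a distance ∝ its rate ∝ 1/√M, so d_NH₃/d_HCl = √(M_HCl/M_NH₃) = √(36.46/17.03) = 1.463.
With d_NH₃ + d_HCl = 466 mm, d_HCl = 466/(1 + 1.463) = 189.2 mm.
d_NH₃ = 466 − 189.2 = 277 mm.

277 mm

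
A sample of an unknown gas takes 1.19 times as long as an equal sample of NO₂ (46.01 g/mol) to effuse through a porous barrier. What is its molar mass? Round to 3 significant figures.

Graham's law gives t_X/t_NO₂ = √(M_X/M_NO₂).
1.19 = √(M_X/46.01)
M_X = 46.01 × 1.19² = 46.01 × 1.416 = 65.2 g/mol

65.2 g/mol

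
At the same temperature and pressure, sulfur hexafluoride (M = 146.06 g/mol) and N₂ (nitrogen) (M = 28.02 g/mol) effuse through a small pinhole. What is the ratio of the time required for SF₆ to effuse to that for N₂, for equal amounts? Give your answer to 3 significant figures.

By Graham's law, t_SF₆/t_N₂ = √(M_SF₆/M_N₂) = √(146.06/28.02) = √5.213 = 2.28.

2.28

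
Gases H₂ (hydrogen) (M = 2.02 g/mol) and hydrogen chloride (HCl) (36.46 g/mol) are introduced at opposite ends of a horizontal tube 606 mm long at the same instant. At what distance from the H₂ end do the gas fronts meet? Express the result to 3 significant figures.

Distances travelled in equal time are proportional to diffusion rates, so d_H₂/d_HCl = √(M_HCl/M_H₂) = √(36.46/2.02) = 4.248.
With d_H₂ + d_HCl = 606 mm, d_HCl = 606/(1 + 4.248) = 115.5 mm.
d_H₂ = 606 − 115.5 = 491 mm.

491 mm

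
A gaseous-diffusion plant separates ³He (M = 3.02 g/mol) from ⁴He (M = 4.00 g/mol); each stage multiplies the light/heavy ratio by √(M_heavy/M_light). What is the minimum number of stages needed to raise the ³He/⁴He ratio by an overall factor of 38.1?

26

Per stage α = (4.00/3.02)^(1/2) = 1.32450^0.5, giving ln α = 0.1405.
Need α^N ≥ 38.1 ⇒ N ≥ ln(38.1) / ln α = 3.640 / 0.1405 = 25.91.
So at least 26 stages are needed.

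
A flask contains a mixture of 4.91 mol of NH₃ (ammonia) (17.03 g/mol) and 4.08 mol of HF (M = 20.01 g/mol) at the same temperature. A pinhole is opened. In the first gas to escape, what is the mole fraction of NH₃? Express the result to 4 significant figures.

Effusion rate of each component ∝ n_i/√M_i (partial pressure × 1/√M).
Mole fraction of NH₃ in the effusate = (n_NH₃/√M_NH₃) / (n_NH₃/√M_NH₃ + n_HF/√M_HF)
= (4.91/√17.03) / (4.91/√17.03 + 4.08/√20.01) = 1.190/(1.190 + 0.9121) = 0.5661.

0.5661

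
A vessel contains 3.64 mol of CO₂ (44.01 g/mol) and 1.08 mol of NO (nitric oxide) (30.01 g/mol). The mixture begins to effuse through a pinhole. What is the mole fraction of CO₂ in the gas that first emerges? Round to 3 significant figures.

0.736

Effusion rate of each component ∝ n_i/√M_i (partial pressure × 1/√M).
So x_CO₂ in the escaping gas = (n_CO₂/√M_CO₂) / Σ(n_i/√M_i)
= (3.64/√44.01) / (3.64/√44.01 + 1.08/√30.01) = 0.5487/(0.5487 + 0.1971) = 0.736.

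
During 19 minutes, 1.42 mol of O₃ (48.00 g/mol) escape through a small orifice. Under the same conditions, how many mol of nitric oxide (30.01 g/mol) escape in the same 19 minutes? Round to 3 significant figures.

Using Graham's law: rate_NO/rate_O₃ = √(M_O₃/M_NO) = √(48.00/30.01) = √1.599 = 1.265.
So the amount for NO is 1.42 × 1.265 = 1.80 mol.

1.80 mol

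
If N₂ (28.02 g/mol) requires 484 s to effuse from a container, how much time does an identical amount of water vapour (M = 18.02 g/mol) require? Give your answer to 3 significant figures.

Since effusion rate ∝ 1/√M, t_H₂O/t_N₂ = √(M_H₂O/M_N₂) = √(18.02/28.02) = √0.6431 = 0.8019.
So the time for H₂O is 484 × 0.8019 = 388 s.

388 s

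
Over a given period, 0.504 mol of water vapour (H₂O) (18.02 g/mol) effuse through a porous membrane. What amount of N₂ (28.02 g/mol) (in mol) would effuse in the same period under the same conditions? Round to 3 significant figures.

Using Graham's law: rate_N₂/rate_H₂O = √(M_H₂O/M_N₂) = √(18.02/28.02) = √0.6431 = 0.8019.
So the amount for N₂ is 0.504 × 0.8019 = 0.404 mol.

0.404 mol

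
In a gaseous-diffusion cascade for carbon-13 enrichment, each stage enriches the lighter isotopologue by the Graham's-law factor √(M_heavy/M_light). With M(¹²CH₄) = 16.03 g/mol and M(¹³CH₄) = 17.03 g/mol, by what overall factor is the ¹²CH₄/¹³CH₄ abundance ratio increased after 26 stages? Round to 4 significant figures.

2.196

Overall factor = α^26 with α = √(17.03/16.03), i.e. (17.03/16.03)^(26/2).
= 1.06238^13 = 2.196.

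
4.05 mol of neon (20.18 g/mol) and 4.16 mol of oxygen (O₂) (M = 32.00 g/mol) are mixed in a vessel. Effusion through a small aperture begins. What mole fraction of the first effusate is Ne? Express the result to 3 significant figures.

0.551

The effusion rate of species i is ∝ p_i/√M_i ∝ n_i/√M_i.
Mole fraction of Ne in the effusate = (n_Ne/√M_Ne) / (n_Ne/√M_Ne + n_O₂/√M_O₂)
= (4.05/√20.18) / (4.05/√20.18 + 4.16/√32.00) = 0.9016/(0.9016 + 0.7354) = 0.551.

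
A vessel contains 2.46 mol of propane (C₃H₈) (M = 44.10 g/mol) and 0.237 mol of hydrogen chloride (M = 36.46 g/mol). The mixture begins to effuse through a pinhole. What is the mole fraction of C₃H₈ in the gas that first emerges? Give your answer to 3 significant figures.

Rate_i ∝ x_i/√M_i (Graham's law weighted by mole fraction), so the effusate composition follows n_i/√M_i.
Mole fraction of C₃H₈ in the effusate = (n_C₃H₈/√M_C₃H₈) / (n_C₃H₈/√M_C₃H₈ + n_HCl/√M_HCl)
= (2.46/√44.10) / (2.46/√44.10 + 0.237/√36.46) = 0.3704/(0.3704 + 0.03925) = 0.904.

0.904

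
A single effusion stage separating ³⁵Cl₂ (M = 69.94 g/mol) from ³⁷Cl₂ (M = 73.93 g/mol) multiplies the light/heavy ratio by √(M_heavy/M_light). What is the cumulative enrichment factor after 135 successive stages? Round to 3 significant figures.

Each stage multiplies the ratio by α = √(73.93/69.94), so after 135 stages the overall factor is α^135 = (73.93/69.94)^(135/2).
= 1.05705^(135/2) = 42.3.

42.3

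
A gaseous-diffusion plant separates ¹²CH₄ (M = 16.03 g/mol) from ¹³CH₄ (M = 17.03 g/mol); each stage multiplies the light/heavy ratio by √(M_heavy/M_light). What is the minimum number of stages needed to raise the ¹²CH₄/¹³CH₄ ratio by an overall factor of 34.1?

Per stage α = (17.03/16.03)^(1/2) = 1.06238^0.5, giving ln α = 0.03026.
Need α^N ≥ 34.1 ⇒ N ≥ ln(34.1) / ln α = 3.529 / 0.03026 = 116.64.
Minimum whole number of stages: N = 117.

117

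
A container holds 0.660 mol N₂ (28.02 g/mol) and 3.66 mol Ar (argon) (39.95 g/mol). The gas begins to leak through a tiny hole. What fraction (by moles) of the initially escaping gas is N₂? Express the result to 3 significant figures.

Each component's effusion rate ∝ (its partial pressure)·(1/√M) ∝ n_i/√M_i.
So x_N₂ in the escaping gas = (n_N₂/√M_N₂) / Σ(n_i/√M_i)
= (0.660/√28.02) / (0.660/√28.02 + 3.66/√39.95) = 0.1247/(0.1247 + 0.5791) = 0.177.

0.177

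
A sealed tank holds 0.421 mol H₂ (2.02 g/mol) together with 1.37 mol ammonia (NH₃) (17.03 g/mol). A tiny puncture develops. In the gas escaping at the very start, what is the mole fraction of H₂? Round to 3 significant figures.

0.472

Rate_i ∝ x_i/√M_i (Graham's law weighted by mole fraction), so the effusate composition follows n_i/√M_i.
Mole fraction of H₂ in the effusate = (n_H₂/√M_H₂) / (n_H₂/√M_H₂ + n_NH₃/√M_NH₃)
= (0.421/√2.02) / (0.421/√2.02 + 1.37/√17.03) = 0.2962/(0.2962 + 0.3320) = 0.472.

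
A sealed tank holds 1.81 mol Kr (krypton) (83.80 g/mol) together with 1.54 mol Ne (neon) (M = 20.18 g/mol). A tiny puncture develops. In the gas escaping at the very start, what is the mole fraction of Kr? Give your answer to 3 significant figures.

0.366

The effusion rate of species i is ∝ p_i/√M_i ∝ n_i/√M_i.
So x_Kr in the escaping gas = (n_Kr/√M_Kr) / Σ(n_i/√M_i)
= (1.81/√83.80) / (1.81/√83.80 + 1.54/√20.18) = 0.1977/(0.1977 + 0.3428) = 0.366.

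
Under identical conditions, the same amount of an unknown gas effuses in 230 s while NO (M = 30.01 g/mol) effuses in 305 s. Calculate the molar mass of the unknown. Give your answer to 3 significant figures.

17.1 g/mol

From Graham's law, t_X/t_NO = √(M_X/M_NO).
230/305 = 0.7541 = √(M_X/30.01)
M_X = 30.01 × 0.7541² = 30.01 × 0.5687 = 17.1 g/mol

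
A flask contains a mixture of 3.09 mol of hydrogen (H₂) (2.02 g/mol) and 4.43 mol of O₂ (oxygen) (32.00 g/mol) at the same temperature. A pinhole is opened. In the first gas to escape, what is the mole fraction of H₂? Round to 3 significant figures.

The effusion rate of species i is ∝ p_i/√M_i ∝ n_i/√M_i.
Mole fraction of H₂ in the effusate = (n_H₂/√M_H₂) / (n_H₂/√M_H₂ + n_O₂/√M_O₂)
= (3.09/√2.02) / (3.09/√2.02 + 4.43/√32.00) = 2.174/(2.174 + 0.7831) = 0.735.

0.735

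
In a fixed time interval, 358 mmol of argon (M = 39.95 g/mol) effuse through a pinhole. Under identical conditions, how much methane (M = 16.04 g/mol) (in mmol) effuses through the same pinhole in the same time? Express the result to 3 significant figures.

Using Graham's law: rate_CH₄/rate_Ar = √(M_Ar/M_CH₄) = √(39.95/16.04) = √2.491 = 1.578.
So the amount for CH₄ is 358 × 1.578 = 565 mmol.

565 mmol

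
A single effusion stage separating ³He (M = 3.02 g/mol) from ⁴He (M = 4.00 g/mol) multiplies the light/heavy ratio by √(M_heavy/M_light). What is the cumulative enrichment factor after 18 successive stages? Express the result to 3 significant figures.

Overall factor = α^18 with α = √(4.00/3.02), i.e. (4.00/3.02)^(18/2).
= 1.32450^9 = 12.5.

12.5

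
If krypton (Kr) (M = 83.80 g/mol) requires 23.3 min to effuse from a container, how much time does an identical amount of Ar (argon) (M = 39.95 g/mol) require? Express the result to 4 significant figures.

16.09 min

Since effusion rate ∝ 1/√M, t_Ar/t_Kr = √(M_Ar/M_Kr) = √(39.95/83.80) = √0.4767 = 0.6905.
So the time for Ar is 23.3 × 0.6905 = 16.09 min.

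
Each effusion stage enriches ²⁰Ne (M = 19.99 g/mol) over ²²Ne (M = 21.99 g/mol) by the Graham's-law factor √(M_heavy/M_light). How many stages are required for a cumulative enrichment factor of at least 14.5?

Per stage α = (21.99/19.99)^(1/2) = 1.10005^0.5, giving ln α = 0.04768.
Need α^N ≥ 14.5 ⇒ N ≥ ln(14.5) / ln α = 2.674 / 0.04768 = 56.09.
Rounding up, N = 57 stages.

57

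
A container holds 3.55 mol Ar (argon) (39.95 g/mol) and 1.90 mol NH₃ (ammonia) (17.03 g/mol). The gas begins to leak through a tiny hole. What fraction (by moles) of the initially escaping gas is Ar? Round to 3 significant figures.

0.550

Effusion rate of each component ∝ n_i/√M_i (partial pressure × 1/√M).
So x_Ar in the escaping gas = (n_Ar/√M_Ar) / Σ(n_i/√M_i)
= (3.55/√39.95) / (3.55/√39.95 + 1.90/√17.03) = 0.5617/(0.5617 + 0.4604) = 0.550.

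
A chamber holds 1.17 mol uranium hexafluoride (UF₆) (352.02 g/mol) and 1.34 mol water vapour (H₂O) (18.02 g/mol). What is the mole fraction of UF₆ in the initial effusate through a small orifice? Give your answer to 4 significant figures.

Rate_i ∝ x_i/√M_i (Graham's law weighted by mole fraction), so the effusate composition follows n_i/√M_i.
So x_UF₆ in the escaping gas = (n_UF₆/√M_UF₆) / Σ(n_i/√M_i)
= (1.17/√352.02) / (1.17/√352.02 + 1.34/√18.02) = 0.06236/(0.06236 + 0.3157) = 0.1650.

0.1650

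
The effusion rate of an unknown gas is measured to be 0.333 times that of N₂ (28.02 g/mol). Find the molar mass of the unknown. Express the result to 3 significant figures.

From Graham's law, rate_X/rate_N₂ = √(M_N₂/M_X).
0.333 = √(28.02/M_X)
M_X = 28.02 / 0.333² = 28.02 / 0.1109 = 253 g/mol

253 g/mol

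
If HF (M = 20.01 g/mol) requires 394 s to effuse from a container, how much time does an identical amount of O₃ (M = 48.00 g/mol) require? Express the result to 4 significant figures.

From Graham's law, t_O₃/t_HF = √(M_O₃/M_HF) = √(48.00/20.01) = √2.399 = 1.549.
So the time for O₃ is 394 × 1.549 = 610.2 s.

610.2 s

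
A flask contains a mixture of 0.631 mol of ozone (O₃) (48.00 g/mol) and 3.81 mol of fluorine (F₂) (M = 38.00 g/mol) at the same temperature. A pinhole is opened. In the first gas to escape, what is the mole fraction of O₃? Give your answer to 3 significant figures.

Each component's effusion rate ∝ (its partial pressure)·(1/√M) ∝ n_i/√M_i.
So x_O₃ in the escaping gas = (n_O₃/√M_O₃) / Σ(n_i/√M_i)
= (0.631/√48.00) / (0.631/√48.00 + 3.81/√38.00) = 0.09108/(0.09108 + 0.6181) = 0.128.

0.128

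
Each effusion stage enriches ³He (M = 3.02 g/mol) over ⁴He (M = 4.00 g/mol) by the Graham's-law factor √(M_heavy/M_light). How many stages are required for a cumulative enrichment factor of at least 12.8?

Single-stage factor α = √(4.00/3.02), so ln α = ½ ln(1.32450) = 0.1405.
Need α^N ≥ 12.8 ⇒ N ≥ ln(12.8) / ln α = 2.549 / 0.1405 = 18.14.
Rounding up, N = 19 stages.

19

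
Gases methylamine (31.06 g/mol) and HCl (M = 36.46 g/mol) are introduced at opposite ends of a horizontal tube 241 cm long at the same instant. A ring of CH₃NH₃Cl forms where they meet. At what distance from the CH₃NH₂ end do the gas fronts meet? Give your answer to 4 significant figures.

125.3 cm

The fronts meet when d_CH₃NH₂ + d_HCl = L with d_CH₃NH₂/d_HCl = √(M_HCl/M_CH₃NH₂) (Graham's law). Here √(M_HCl/M_CH₃NH₂) = √(36.46/31.06) = 1.083.
With d_CH₃NH₂ + d_HCl = 241 cm, d_HCl = 241/(1 + 1.083) = 115.7 cm.
d_CH₃NH₂ = 241 − 115.7 = 125.3 cm.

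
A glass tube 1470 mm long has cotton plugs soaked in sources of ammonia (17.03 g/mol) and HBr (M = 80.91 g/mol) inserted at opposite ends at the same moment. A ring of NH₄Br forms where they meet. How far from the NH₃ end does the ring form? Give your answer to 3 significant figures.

Distances travelled in equal time are proportional to diffusion rates, so d_NH₃/d_HBr = √(M_HBr/M_NH₃) = √(80.91/17.03) = 2.180.
With d_NH₃ + d_HBr = 1470 mm, d_HBr = 1470/(1 + 2.180) = 462.3 mm.
d_NH₃ = 1470 − 462.3 = 1010 mm.

1010 mm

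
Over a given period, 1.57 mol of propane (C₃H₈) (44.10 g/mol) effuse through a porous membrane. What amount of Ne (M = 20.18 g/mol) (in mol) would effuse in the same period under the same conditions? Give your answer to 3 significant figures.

2.32 mol

Using Graham's law: rate_Ne/rate_C₃H₈ = √(M_C₃H₈/M_Ne) = √(44.10/20.18) = √2.185 = 1.478.
So the amount for Ne is 1.57 × 1.478 = 2.32 mol.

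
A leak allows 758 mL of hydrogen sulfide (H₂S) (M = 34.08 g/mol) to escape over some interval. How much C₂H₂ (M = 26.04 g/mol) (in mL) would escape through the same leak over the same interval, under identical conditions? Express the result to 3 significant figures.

Since effusion rate ∝ 1/√M, rate_C₂H₂/rate_H₂S = √(M_H₂S/M_C₂H₂) = √(34.08/26.04) = √1.309 = 1.144.
So the volume for C₂H₂ is 758 × 1.144 = 867 mL.

867 mL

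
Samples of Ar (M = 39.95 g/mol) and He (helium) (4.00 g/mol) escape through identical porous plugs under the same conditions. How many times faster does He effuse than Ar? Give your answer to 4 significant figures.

By Graham's law, rate_He/rate_Ar = √(M_Ar/M_He) = √(39.95/4.00) = √9.988 = 3.160.

3.160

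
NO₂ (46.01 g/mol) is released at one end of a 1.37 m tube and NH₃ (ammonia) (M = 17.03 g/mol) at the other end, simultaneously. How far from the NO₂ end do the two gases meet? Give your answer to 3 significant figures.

The fronts meet when d_NO₂ + d_NH₃ = L with d_NO₂/d_NH₃ = √(M_NH₃/M_NO₂) (Graham's law). Here √(M_NH₃/M_NO₂) = √(17.03/46.01) = 0.6084.
With d_NO₂ + d_NH₃ = 1.37 m, d_NH₃ = 1.37/(1 + 0.6084) = 0.8518 m.
d_NO₂ = 1.37 − 0.8518 = 0.518 m.

0.518 m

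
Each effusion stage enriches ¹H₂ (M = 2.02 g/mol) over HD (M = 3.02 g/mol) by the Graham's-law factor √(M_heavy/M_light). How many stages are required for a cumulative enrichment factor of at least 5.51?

Single-stage factor α = √(3.02/2.02), so ln α = ½ ln(1.49505) = 0.2011.
Need α^N ≥ 5.51 ⇒ N ≥ ln(5.51) / ln α = 1.707 / 0.2011 = 8.49.
Rounding up, N = 9 stages.

9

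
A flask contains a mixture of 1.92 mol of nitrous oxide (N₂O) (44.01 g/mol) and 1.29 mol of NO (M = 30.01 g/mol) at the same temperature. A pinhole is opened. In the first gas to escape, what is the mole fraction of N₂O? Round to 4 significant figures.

Effusion rate of each component ∝ n_i/√M_i (partial pressure × 1/√M).
So x_N₂O in the escaping gas = (n_N₂O/√M_N₂O) / Σ(n_i/√M_i)
= (1.92/√44.01) / (1.92/√44.01 + 1.29/√30.01) = 0.2894/(0.2894 + 0.2355) = 0.5514.

0.5514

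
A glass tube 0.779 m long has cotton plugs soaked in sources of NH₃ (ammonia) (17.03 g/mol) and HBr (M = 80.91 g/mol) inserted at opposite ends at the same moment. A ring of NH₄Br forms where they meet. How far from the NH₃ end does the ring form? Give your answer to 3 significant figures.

0.534 m

Distances travelled in equal time are proportional to diffusion rates, so d_NH₃/d_HBr = √(M_HBr/M_NH₃) = √(80.91/17.03) = 2.180.
With d_NH₃ + d_HBr = 0.779 m, d_HBr = 0.779/(1 + 2.180) = 0.2450 m.
d_NH₃ = 0.779 − 0.2450 = 0.534 m.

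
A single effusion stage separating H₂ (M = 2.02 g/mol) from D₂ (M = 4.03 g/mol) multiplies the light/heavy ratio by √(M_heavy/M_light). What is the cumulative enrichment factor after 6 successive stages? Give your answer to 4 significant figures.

Overall factor = α^6 with α = √(4.03/2.02), i.e. (4.03/2.02)^(6/2).
= 1.99505^3 = 7.941.

7.941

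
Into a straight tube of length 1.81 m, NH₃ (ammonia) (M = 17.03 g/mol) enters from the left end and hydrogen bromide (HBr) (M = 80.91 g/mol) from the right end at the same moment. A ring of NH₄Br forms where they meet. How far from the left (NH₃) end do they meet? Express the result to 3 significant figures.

Distances travelled in equal time are proportional to diffusion rates, so d_NH₃/d_HBr = √(M_HBr/M_NH₃) = √(80.91/17.03) = 2.180.
With d_NH₃ + d_HBr = 1.81 m, d_HBr = 1.81/(1 + 2.180) = 0.5692 m.
d_NH₃ = 1.81 − 0.5692 = 1.24 m.

1.24 m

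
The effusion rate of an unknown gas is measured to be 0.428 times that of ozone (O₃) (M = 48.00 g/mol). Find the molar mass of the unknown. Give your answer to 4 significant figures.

262.0 g/mol

Graham's law gives rate_X/rate_O₃ = √(M_O₃/M_X).
0.428 = √(48.00/M_X)
M_X = 48.00 / 0.428² = 48.00 / 0.1832 = 262.0 g/mol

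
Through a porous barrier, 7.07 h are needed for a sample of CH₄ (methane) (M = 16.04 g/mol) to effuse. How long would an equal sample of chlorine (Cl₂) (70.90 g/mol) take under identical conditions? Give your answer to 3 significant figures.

By Graham's law, t_Cl₂/t_CH₄ = √(M_Cl₂/M_CH₄) = √(70.90/16.04) = √4.420 = 2.102.
So the time for Cl₂ is 7.07 × 2.102 = 14.9 h.

14.9 h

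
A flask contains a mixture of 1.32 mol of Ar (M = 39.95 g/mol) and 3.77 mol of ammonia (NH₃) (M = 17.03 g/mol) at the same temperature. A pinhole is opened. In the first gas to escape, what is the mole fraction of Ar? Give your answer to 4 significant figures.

The effusion rate of species i is ∝ p_i/√M_i ∝ n_i/√M_i.
So x_Ar in the escaping gas = (n_Ar/√M_Ar) / Σ(n_i/√M_i)
= (1.32/√39.95) / (1.32/√39.95 + 3.77/√17.03) = 0.2088/(0.2088 + 0.9136) = 0.1861.

0.1861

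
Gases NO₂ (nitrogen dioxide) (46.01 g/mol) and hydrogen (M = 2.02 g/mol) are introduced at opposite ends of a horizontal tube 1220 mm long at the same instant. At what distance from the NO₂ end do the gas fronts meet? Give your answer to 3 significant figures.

211 mm

The fronts meet when d_NO₂ + d_H₂ = L with d_NO₂/d_H₂ = √(M_H₂/M_NO₂) (Graham's law). Here √(M_H₂/M_NO₂) = √(2.02/46.01) = 0.2095.
With d_NO₂ + d_H₂ = 1220 mm, d_H₂ = 1220/(1 + 0.2095) = 1009 mm.
d_NO₂ = 1220 − 1009 = 211 mm.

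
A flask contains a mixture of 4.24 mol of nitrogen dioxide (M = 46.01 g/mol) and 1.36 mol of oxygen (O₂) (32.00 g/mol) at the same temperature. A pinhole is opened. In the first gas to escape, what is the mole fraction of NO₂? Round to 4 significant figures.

Rate_i ∝ x_i/√M_i (Graham's law weighted by mole fraction), so the effusate composition follows n_i/√M_i.
So x_NO₂ in the escaping gas = (n_NO₂/√M_NO₂) / Σ(n_i/√M_i)
= (4.24/√46.01) / (4.24/√46.01 + 1.36/√32.00) = 0.6251/(0.6251 + 0.2404) = 0.7222.

0.7222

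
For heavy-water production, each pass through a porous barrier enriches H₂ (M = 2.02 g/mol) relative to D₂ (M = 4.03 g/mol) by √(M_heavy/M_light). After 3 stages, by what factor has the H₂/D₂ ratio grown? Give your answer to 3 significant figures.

2.82

The single-stage factor is √(M_heavy/M_light), so 3 stages give [√(4.03/2.02)]^3 = (4.03/2.02)^(3/2).
= 1.99505^(3/2) = 2.82.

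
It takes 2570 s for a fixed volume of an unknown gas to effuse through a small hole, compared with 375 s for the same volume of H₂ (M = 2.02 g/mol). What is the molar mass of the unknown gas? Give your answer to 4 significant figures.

94.88 g/mol

Since effusion rate ∝ 1/√M, t_X/t_H₂ = √(M_X/M_H₂).
2570/375 = 6.853 = √(M_X/2.02)
M_X = 2.02 × 6.853² = 2.02 × 46.97 = 94.88 g/mol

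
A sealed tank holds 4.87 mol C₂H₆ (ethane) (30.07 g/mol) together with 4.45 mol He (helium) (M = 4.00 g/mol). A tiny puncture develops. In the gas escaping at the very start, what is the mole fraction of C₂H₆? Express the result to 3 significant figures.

0.285

The effusion rate of species i is ∝ p_i/√M_i ∝ n_i/√M_i.
x_C₂H₆(eff) = (n_C₂H₆/√M_C₂H₆) / (n_C₂H₆/√M_C₂H₆ + n_He/√M_He)
= (4.87/√30.07) / (4.87/√30.07 + 4.45/√4.00) = 0.8881/(0.8881 + 2.225) = 0.285.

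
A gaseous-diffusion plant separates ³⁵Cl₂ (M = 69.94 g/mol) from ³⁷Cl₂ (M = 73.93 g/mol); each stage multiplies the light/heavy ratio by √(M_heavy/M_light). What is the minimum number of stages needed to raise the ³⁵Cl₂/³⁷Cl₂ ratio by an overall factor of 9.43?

Single-stage factor α = √(73.93/69.94), so ln α = ½ ln(1.05705) = 0.02774.
Need α^N ≥ 9.43 ⇒ N ≥ ln(9.43) / ln α = 2.244 / 0.02774 = 80.89.
So at least 81 stages are needed.

81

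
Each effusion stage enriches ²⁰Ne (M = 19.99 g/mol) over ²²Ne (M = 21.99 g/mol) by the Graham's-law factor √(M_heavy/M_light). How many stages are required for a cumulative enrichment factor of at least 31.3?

Single-stage factor α = √(21.99/19.99), so ln α = ½ ln(1.10005) = 0.04768.
Need α^N ≥ 31.3 ⇒ N ≥ ln(31.3) / ln α = 3.444 / 0.04768 = 72.23.
Rounding up, N = 73 stages.

73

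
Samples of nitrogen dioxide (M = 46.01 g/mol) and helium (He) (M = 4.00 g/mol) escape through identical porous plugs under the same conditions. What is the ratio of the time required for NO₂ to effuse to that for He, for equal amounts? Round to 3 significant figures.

By Graham's law, t_NO₂/t_He = √(M_NO₂/M_He) = √(46.01/4.00) = √11.50 = 3.39.

3.39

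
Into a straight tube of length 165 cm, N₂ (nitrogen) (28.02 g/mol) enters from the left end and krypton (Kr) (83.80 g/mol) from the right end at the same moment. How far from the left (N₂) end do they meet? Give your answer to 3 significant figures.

Distances travelled in equal time are proportional to diffusion rates, so d_N₂/d_Kr = √(M_Kr/M_N₂) = √(83.80/28.02) = 1.729.
With d_N₂ + d_Kr = 165 cm, d_Kr = 165/(1 + 1.729) = 60.45 cm.
d_N₂ = 165 − 60.45 = 105 cm.

105 cm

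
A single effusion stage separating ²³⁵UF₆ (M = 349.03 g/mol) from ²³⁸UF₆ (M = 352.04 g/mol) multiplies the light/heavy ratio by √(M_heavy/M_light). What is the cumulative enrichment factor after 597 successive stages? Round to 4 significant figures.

12.98

The single-stage factor is √(M_heavy/M_light), so 597 stages give [√(352.04/349.03)]^597 = (352.04/349.03)^(597/2).
= 1.00862^(597/2) = 12.98.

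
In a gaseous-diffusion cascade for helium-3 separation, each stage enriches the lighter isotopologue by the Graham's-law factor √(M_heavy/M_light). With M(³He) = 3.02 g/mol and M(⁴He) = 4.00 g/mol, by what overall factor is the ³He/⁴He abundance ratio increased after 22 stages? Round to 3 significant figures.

The single-stage factor is √(M_heavy/M_light), so 22 stages give [√(4.00/3.02)]^22 = (4.00/3.02)^(22/2).
= 1.32450^11 = 22.0.

22.0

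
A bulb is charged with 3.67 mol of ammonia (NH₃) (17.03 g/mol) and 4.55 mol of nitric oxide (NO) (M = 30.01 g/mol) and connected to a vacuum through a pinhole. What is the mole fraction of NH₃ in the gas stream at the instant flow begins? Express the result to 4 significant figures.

Each component's effusion rate ∝ (its partial pressure)·(1/√M) ∝ n_i/√M_i.
x_NH₃(eff) = (n_NH₃/√M_NH₃) / (n_NH₃/√M_NH₃ + n_NO/√M_NO)
= (3.67/√17.03) / (3.67/√17.03 + 4.55/√30.01) = 0.8893/(0.8893 + 0.8306) = 0.5171.

0.5171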